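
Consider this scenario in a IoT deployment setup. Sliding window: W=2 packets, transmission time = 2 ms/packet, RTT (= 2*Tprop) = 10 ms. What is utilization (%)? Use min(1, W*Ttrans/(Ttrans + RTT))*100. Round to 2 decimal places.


Given: W = 2, Ttrans = 2 ms, RTT = 10 ms (= 2 * Tprop, Tprop = 5 ms)
Cycle time = Ttrans + RTT = 2 + 10 = 12 ms (first packet sent until its ACK returns)
W * Ttrans = 2 * 2 = 4 ms of sending per cycle
W * Ttrans / (Ttrans + RTT) = 4 / 12 = 0.333333
U = min(1, 0.333333) = 0.333333
U% = 33.33%

33.33


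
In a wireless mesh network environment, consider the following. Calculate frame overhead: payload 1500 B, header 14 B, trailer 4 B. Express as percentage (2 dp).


Given: payload = 1500 B, header = 14 B, trailer = 4 B
Overhead bytes = header + trailer = 14 + 4 = 18
Total frame = payload + overhead = 1500 + 18 = 1518
Overhead % = 18 / 1518 * 100 = 1.1858% -> 1.19% (2 dp)

1.19


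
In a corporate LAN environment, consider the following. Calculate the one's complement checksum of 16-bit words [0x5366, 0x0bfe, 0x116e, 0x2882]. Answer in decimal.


Given words: [0x5366, 0x0bfe, 0x116e, 0x2882]
Step 1: Sum all words
Raw sum = 21350 + 3070 + 4462 + 10370 = 39252
One's complement = ~39252 & 0xFFFF = 26283

26283


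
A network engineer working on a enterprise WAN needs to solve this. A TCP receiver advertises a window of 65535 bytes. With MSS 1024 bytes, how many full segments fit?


Given: RWND = 65535 bytes, MSS = 1024 bytes
Full segments = floor(RWND / MSS)
Full segments = floor(65535 / 1024)
Full segments = floor(63.999) = 63

63


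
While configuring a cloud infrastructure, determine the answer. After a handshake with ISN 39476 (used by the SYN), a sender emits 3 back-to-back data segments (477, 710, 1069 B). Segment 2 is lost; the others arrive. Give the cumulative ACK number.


SYN uses sequence number 39476; first data byte = ISN + 1 = 39477.
Segment 1: SEQ = 39477, len = 477 B, covers [39477, 39953]
Segment 2: SEQ = 39954, len = 710 B, covers [39954, 40663] [LOST]
Segment 3: SEQ = 40664, len = 1069 B, covers [40664, 41732]
In-order data received: bytes [39477, 39953] (segments 1..1).
Segment 2 missing -> gap begins at byte 39954; later segments buffered out of order.
Cumulative ACK = next expected in-order byte = 39477 + 477 = 39954

39954


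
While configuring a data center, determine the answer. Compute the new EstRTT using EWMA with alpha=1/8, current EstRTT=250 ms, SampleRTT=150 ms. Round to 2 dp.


Given: EstRTT = 250 ms, SampleRTT = 150 ms, alpha = 1/8
New EstRTT = (1 - alpha) * EstRTT + alpha * SampleRTT
(7/8) * 250 = 218.75
(1/8) * 150 = 18.75
New EstRTT = 218.75 + 18.75 = 237.5 ms -> 237.50 ms (2 dp)

237.50


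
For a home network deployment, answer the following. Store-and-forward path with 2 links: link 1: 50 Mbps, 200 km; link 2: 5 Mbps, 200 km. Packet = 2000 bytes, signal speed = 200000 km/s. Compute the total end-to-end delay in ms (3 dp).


Packet = 2000 bytes = 16000 bits. Store-and-forward: sum (t_trans + t_prop) per link.
Link 1: t_trans = 16000/(50*10^6) s = 0.3200 ms; t_prop = 200/200000 s = 1.0000 ms; subtotal = 1.3200 ms
Link 2: t_trans = 16000/(5*10^6) s = 3.2000 ms; t_prop = 200/200000 s = 1.0000 ms; subtotal = 4.2000 ms
End-to-end = 1.3200 + 4.2000 = 5.5200 ms -> 5.520 ms (3 dp)

5.520


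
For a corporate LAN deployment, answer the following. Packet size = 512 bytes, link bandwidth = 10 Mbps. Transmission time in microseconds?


Given: packet = 512 bytes, bandwidth = 10 Mbps
Packet in bits = 512 * 8 = 4096 bits
Bandwidth = 10 * 10^6 = 10000000 bps
Time = 4096 / 10000000 seconds
Time in us = 4096 * 10^6 / 10000000 = 409.6

409.6


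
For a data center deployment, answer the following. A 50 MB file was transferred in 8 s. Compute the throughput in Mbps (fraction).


Given: file = 50 MB, time = 8 s
File in Mb = 50 * 8 = 400 Mb
Throughput = 400 / 8 Mbps
Throughput = 50 Mbps

50


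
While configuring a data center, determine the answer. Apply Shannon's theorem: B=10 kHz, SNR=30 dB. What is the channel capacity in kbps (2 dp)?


Given: B = 10 kHz, SNR = 30 dB
SNR linear = 10^(30/10) = 1000
1 + SNR = 1001
log2(1001) = 9.9672262588
C = 10 * 1000 * 9.9672262588 = 99672.2626 bps
C = 99.672263 kbps -> 99.67 kbps (2 dp)

99.67


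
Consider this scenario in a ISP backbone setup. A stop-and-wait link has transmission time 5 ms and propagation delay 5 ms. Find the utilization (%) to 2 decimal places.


Given: Ttrans = 5 ms, Tprop = 5 ms
RTT = 2 * Tprop = 2 * 5 = 10 ms
U = Ttrans / (Ttrans + RTT)
U = 5 / (5 + 10)
U = 5 / 15 = 0.333333
U% = 33.33%

33.33


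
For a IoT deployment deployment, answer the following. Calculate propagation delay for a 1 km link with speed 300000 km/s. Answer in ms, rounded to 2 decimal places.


Given: distance = 1 km, speed = 300000 km/s
Delay = distance / speed = 1 / 300000 seconds
Delay in ms = 1 * 1000 / 300000
Delay = 0.0033 ms
Rounded to 2 dp = 0.00 ms

0.00


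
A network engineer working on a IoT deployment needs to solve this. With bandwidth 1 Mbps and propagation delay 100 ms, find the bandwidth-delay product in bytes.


Given: bandwidth = 1 Mbps, delay = 100 ms
BDP in bits = 1 * 10^6 * 100 / 1000
BDP in bits = 100000
BDP in bytes = 100000 / 8 = 12500

12500


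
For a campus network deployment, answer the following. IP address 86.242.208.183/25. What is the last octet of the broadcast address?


Given: IP = 86.242.208.183, prefix = /25
Host bits = 32 - 25 = 7
Network last octet = 183 AND mask = 128
Host part size = 2^7 - 1 = 127
Broadcast last octet = 128 OR 127 = 255

255


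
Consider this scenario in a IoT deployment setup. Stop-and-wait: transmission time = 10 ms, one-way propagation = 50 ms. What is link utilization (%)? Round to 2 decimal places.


Given: Ttrans = 10 ms, Tprop = 50 ms
RTT = 2 * Tprop = 2 * 50 = 100 ms
U = Ttrans / (Ttrans + RTT)
U = 10 / (10 + 100)
U = 10 / 110 = 0.090909
U% = 9.09%

9.09


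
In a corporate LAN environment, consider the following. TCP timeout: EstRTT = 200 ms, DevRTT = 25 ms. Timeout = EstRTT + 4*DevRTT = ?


Given: EstRTT = 200 ms, DevRTT = 25 ms
Timeout = EstRTT + 4 * DevRTT
4 * DevRTT = 4 * 25 = 100
Timeout = 200 + 100 = 300 ms

300


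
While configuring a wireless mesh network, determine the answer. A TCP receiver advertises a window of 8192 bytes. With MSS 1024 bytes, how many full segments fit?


Given: RWND = 8192 bytes, MSS = 1024 bytes
Full segments = floor(RWND / MSS)
Full segments = floor(8192 / 1024)
Full segments = floor(8.0) = 8

8


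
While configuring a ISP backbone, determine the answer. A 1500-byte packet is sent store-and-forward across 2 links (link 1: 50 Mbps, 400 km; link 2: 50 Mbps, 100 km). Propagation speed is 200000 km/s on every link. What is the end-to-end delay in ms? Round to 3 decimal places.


Packet = 1500 bytes = 12000 bits. Store-and-forward: sum (t_trans + t_prop) per link.
Link 1: t_trans = 12000/(50*10^6) s = 0.2400 ms; t_prop = 400/200000 s = 2.0000 ms; subtotal = 2.2400 ms
Link 2: t_trans = 12000/(50*10^6) s = 0.2400 ms; t_prop = 100/200000 s = 0.5000 ms; subtotal = 0.7400 ms
End-to-end = 2.2400 + 0.7400 = 2.9800 ms -> 2.980 ms (3 dp)

2.980


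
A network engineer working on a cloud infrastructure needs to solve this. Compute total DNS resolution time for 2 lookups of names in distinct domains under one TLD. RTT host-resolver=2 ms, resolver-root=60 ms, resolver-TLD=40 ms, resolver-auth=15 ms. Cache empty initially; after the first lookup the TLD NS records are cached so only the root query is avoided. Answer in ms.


Lookup 1 (cold cache): local + root + TLD + auth = 2 + 60 + 40 + 15 = 117 ms
Lookups 2..2 (TLD NS cached -> skip root; new domain -> still ask TLD and auth): local + TLD + auth = 2 + 40 + 15 = 57 ms each
Remaining 1 lookups: 1 * 57 = 57 ms
Total = 117 + 57 = 174 ms

174


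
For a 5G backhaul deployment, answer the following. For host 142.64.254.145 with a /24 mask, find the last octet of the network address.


Given: IP = 142.64.254.145, prefix = /24
Subnet mask = 255.255.255.0
Last octet of IP: 145
Last octet of mask: 0
Network last octet = 145 AND 0 = 0

0


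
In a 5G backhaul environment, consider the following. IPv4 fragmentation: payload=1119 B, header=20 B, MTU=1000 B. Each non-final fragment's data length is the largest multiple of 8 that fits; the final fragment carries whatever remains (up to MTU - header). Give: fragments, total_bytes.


Max data per non-final fragment = floor((MTU - header)/8)*8 = floor((1000 - 20)/8)*8 = floor(980/8)*8 = 976 B
Final fragment needs no 8-byte alignment: it can carry up to MTU - header = 980 B
Non-final fragments needed = ceil((payload - 980) / 976) = ceil(139/976) = ceil(0.1424) = 1
Number of fragments = 1 + 1 = 2
Fragment sizes (data): 1 * 976 B + 143 B (last, 143 <= 980 OK)
Total bytes sent = payload + n_frags * header = 1119 + 2*20 = 1119 + 40 = 1159 B

2, 1159


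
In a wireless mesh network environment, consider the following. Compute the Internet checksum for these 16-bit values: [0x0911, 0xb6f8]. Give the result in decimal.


Given words: [0x0911, 0xb6f8]
Step 1: Sum all words
Raw sum = 2321 + 46840 = 49161
One's complement = ~49161 & 0xFFFF = 16374

16374


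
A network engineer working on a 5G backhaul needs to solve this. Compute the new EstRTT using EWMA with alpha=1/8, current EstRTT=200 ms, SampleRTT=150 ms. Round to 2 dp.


Given: EstRTT = 200 ms, SampleRTT = 150 ms, alpha = 1/8
New EstRTT = (1 - alpha) * EstRTT + alpha * SampleRTT
(7/8) * 200 = 175
(1/8) * 150 = 18.75
New EstRTT = 175 + 18.75 = 193.75 ms -> 193.75 ms (2 dp)

193.75


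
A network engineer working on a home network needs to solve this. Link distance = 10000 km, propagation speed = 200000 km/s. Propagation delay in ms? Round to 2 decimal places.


Given: distance = 10000 km, speed = 200000 km/s
Delay = distance / speed = 10000 / 200000 seconds
Delay in ms = 10000 * 1000 / 200000
Delay = 50.0000 ms
Rounded to 2 dp = 50.00 ms

50.00


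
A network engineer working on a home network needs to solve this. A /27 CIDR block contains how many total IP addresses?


Given: CIDR prefix /27
Host bits = 32 - 27 = 5
Total addresses = 2^5 = 32

32


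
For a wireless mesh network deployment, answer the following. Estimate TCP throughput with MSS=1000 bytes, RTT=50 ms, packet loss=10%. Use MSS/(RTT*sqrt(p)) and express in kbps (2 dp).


Given: MSS = 1000 bytes, RTT = 50 ms, loss = 10%
RTT in seconds = 50 / 1000 = 0.05
Loss rate = 10% = 0.1
sqrt(loss) = sqrt(0.1) = 0.316227766017
Throughput (bytes/s) = 1000 / (0.05 * 0.316227766017) = 63245.5532
Throughput (kbps) = 63245.5532 * 8 / 1000 = 505.964426 -> 505.96 kbps (2 dp)

505.96


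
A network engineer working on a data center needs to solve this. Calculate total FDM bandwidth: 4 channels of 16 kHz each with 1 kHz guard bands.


Given: 4 channels, 16 kHz each, guard = 1 kHz
Channel bandwidth = 4 * 16 = 64 kHz
Guard bands = 3 gaps * 1 kHz = 3 kHz
Total = 64 + 3 = 67 kHz

67


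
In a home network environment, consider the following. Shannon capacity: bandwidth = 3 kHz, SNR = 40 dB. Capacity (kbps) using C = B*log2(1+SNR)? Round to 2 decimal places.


Given: B = 3 kHz, SNR = 40 dB
SNR linear = 10^(40/10) = 10000
1 + SNR = 10001
log2(10001) = 13.2878566418
C = 3 * 1000 * 13.2878566418 = 39863.5699 bps
C = 39.863570 kbps -> 39.86 kbps (2 dp)

39.86


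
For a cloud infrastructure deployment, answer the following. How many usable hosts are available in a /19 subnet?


Given: subnet mask /19
Host bits = 32 - 19 = 13
Total addresses = 2^13 = 8192
Usable hosts = 8192 - 2 (network + broadcast) = 8190

8190


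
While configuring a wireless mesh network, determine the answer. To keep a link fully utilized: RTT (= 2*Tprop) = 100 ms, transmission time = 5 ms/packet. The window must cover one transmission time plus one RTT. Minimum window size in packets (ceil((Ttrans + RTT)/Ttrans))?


Given: Ttrans = 5 ms, RTT = 100 ms (= 2 * Tprop, Tprop = 50 ms)
Time until first ACK returns = Ttrans + RTT = 5 + 100 = 105 ms
Need W * Ttrans >= Ttrans + RTT  ->  W >= (Ttrans + RTT) / Ttrans
(Ttrans + RTT) / Ttrans = 105 / 5 = 21
W_min = ceil(21) = 21

21


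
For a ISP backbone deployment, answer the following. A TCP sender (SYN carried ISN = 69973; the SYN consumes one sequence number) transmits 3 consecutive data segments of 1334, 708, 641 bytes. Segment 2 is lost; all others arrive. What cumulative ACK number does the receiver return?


SYN uses sequence number 69973; first data byte = ISN + 1 = 69974.
Segment 1: SEQ = 69974, len = 1334 B, covers [69974, 71307]
Segment 2: SEQ = 71308, len = 708 B, covers [71308, 72015] [LOST]
Segment 3: SEQ = 72016, len = 641 B, covers [72016, 72656]
In-order data received: bytes [69974, 71307] (segments 1..1).
Segment 2 missing -> gap begins at byte 71308; later segments buffered out of order.
Cumulative ACK = next expected in-order byte = 69974 + 1334 = 71308

71308


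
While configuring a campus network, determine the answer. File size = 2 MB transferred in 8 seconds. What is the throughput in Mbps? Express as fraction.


Given: file = 2 MB, time = 8 s
File in Mb = 2 * 8 = 16 Mb
Throughput = 16 / 8 Mbps
Throughput = 2 Mbps

2


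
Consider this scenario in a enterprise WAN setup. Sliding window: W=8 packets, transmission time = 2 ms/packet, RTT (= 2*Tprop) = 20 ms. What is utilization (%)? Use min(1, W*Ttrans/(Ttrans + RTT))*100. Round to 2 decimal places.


Given: W = 8, Ttrans = 2 ms, RTT = 20 ms (= 2 * Tprop, Tprop = 10 ms)
Cycle time = Ttrans + RTT = 2 + 20 = 22 ms (first packet sent until its ACK returns)
W * Ttrans = 8 * 2 = 16 ms of sending per cycle
W * Ttrans / (Ttrans + RTT) = 16 / 22 = 0.727273
U = min(1, 0.727273) = 0.727273
U% = 72.73%

72.73


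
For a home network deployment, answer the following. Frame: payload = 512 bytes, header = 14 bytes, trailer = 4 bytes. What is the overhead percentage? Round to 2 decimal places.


Given: payload = 512 B, header = 14 B, trailer = 4 B
Overhead bytes = header + trailer = 14 + 4 = 18
Total frame = payload + overhead = 512 + 18 = 530
Overhead % = 18 / 530 * 100 = 3.3962% -> 3.40% (2 dp)

3.40


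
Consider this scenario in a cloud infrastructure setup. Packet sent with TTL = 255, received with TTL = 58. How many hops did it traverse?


Given: initial TTL = 255, received TTL = 58
Hops = initial TTL - received TTL
Hops = 255 - 58 = 197

197


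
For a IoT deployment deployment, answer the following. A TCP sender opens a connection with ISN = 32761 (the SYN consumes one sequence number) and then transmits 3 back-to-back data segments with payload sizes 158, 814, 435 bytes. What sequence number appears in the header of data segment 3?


The SYN occupies sequence number ISN = 32761, so the first data byte is ISN + 1 = 32762.
SEQ of data segment i = (ISN + 1) + sum of payload sizes of segments 1..i-1.
Segment 1: SEQ = 32762, payload = 158 bytes
Segment 2: SEQ = 32920, payload = 814 bytes
Segment 3: SEQ = 33734, payload = 435 bytes
SEQ of segment 3 = 32762 + 158 + 814 = 33734

33734


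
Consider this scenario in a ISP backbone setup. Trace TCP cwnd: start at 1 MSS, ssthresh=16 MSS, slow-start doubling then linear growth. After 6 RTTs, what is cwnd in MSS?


RTT 0: cwnd = 1 MSS (initial)
RTT 1: cwnd = 2 MSS (slow start, doubled)
RTT 2: cwnd = 4 MSS (slow start, doubled)
RTT 3: cwnd = 8 MSS (slow start, doubled)
RTT 4: cwnd = 16 MSS (slow start, doubled)
RTT 5: cwnd = 17 MSS (congestion avoidance, +1)
RTT 6: cwnd = 18 MSS (congestion avoidance, +1)

18


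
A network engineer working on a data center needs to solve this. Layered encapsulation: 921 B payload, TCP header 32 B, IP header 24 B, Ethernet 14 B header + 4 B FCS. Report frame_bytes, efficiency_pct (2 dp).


TCP segment = 921 + 32 = 953 B
IP packet = 953 + 24 = 977 B
Ethernet frame = 977 + 14 + 4 = 995 B
Efficiency = app / frame = 921 / 995 = 0.925628 = 92.5628% -> 92.56% (2 dp)

995, 92.56


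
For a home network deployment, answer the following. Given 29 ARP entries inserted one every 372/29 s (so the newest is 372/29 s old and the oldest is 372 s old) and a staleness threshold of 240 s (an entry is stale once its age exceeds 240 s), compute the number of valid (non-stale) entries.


Ages are k * 372/29 s for k = 1..29 (spacing = 12.8276 s).
Entry k is valid iff k * 372/29 <= 240 iff k <= 29 * 240 / 372 = 18.7097
n_valid = floor(18.7097) = 18
(n_stale = 29 - 18 = 11)

18


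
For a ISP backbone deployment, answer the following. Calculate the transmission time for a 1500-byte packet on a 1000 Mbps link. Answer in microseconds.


Given: packet = 1500 bytes, bandwidth = 1000 Mbps
Packet in bits = 1500 * 8 = 12000 bits
Bandwidth = 1000 * 10^6 = 1000000000 bps
Time = 12000 / 1000000000 seconds
Time in us = 12000 * 10^6 / 1000000000 = 12

12


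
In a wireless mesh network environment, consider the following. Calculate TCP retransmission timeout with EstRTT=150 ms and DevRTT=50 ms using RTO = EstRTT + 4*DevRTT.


Given: EstRTT = 150 ms, DevRTT = 50 ms
Timeout = EstRTT + 4 * DevRTT
4 * DevRTT = 4 * 50 = 200
Timeout = 150 + 200 = 350 ms

350


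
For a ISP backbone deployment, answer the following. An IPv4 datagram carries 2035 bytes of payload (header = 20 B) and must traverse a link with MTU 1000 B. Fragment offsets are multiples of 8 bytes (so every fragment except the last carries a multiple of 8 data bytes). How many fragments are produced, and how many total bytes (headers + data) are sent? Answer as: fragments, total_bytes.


Max data per non-final fragment = floor((MTU - header)/8)*8 = floor((1000 - 20)/8)*8 = floor(980/8)*8 = 976 B
Final fragment needs no 8-byte alignment: it can carry up to MTU - header = 980 B
Non-final fragments needed = ceil((payload - 980) / 976) = ceil(1055/976) = ceil(1.0809) = 2
Number of fragments = 2 + 1 = 3
Fragment sizes (data): 2 * 976 B + 83 B (last, 83 <= 980 OK)
Total bytes sent = payload + n_frags * header = 2035 + 3*20 = 2035 + 60 = 2095 B

3, 2095


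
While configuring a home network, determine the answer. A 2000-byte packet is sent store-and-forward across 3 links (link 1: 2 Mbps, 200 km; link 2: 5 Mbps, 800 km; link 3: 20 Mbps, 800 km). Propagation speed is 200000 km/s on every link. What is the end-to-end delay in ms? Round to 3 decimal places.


Packet = 2000 bytes = 16000 bits. Store-and-forward: sum (t_trans + t_prop) per link.
Link 1: t_trans = 16000/(2*10^6) s = 8.0000 ms; t_prop = 200/200000 s = 1.0000 ms; subtotal = 9.0000 ms
Link 2: t_trans = 16000/(5*10^6) s = 3.2000 ms; t_prop = 800/200000 s = 4.0000 ms; subtotal = 7.2000 ms
Link 3: t_trans = 16000/(20*10^6) s = 0.8000 ms; t_prop = 800/200000 s = 4.0000 ms; subtotal = 4.8000 ms
End-to-end = 9.0000 + 7.2000 + 4.8000 = 21.0000 ms -> 21.000 ms (3 dp)

21.000


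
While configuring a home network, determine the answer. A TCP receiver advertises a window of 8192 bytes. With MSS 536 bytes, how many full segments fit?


Given: RWND = 8192 bytes, MSS = 536 bytes
Full segments = floor(RWND / MSS)
Full segments = floor(8192 / 536)
Full segments = floor(15.2836) = 15

15


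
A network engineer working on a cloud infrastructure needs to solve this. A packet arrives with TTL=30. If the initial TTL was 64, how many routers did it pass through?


Given: initial TTL = 64, received TTL = 30
Hops = initial TTL - received TTL
Hops = 64 - 30 = 34

34


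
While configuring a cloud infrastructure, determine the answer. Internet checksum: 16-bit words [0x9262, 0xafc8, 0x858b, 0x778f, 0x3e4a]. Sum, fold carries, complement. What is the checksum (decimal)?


Given words: [0x9262, 0xafc8, 0x858b, 0x778f, 0x3e4a]
Step 1: Sum all words
Raw sum = 37474 + 45000 + 34187 + 30607 + 15946 = 163214
Step 2: Fold carry: (32142 + 2) = 32144
One's complement = ~32144 & 0xFFFF = 33391

33391


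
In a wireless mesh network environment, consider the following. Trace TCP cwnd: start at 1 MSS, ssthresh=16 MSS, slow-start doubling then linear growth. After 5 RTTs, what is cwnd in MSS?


RTT 0: cwnd = 1 MSS (initial)
RTT 1: cwnd = 2 MSS (slow start, doubled)
RTT 2: cwnd = 4 MSS (slow start, doubled)
RTT 3: cwnd = 8 MSS (slow start, doubled)
RTT 4: cwnd = 16 MSS (slow start, doubled)
RTT 5: cwnd = 17 MSS (congestion avoidance, +1)

17


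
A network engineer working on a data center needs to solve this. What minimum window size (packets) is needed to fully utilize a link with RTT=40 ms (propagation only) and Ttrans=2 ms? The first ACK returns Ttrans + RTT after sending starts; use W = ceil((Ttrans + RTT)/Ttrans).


Given: Ttrans = 2 ms, RTT = 40 ms (= 2 * Tprop, Tprop = 20 ms)
Time until first ACK returns = Ttrans + RTT = 2 + 40 = 42 ms
Need W * Ttrans >= Ttrans + RTT  ->  W >= (Ttrans + RTT) / Ttrans
(Ttrans + RTT) / Ttrans = 42 / 2 = 21
W_min = ceil(21) = 21

21


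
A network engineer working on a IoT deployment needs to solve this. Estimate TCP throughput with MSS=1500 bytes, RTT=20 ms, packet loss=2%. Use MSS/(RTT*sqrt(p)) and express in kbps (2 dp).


Given: MSS = 1500 bytes, RTT = 20 ms, loss = 2%
RTT in seconds = 20 / 1000 = 0.02
Loss rate = 2% = 0.02
sqrt(loss) = sqrt(0.02) = 0.141421356237
Throughput (bytes/s) = 1500 / (0.02 * 0.141421356237) = 530330.0859
Throughput (kbps) = 530330.0859 * 8 / 1000 = 4242.640687 -> 4242.64 kbps (2 dp)

4242.64


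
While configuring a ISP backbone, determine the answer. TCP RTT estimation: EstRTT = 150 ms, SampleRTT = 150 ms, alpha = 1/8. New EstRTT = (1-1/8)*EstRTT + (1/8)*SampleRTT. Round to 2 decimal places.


Given: EstRTT = 150 ms, SampleRTT = 150 ms, alpha = 1/8
New EstRTT = (1 - alpha) * EstRTT + alpha * SampleRTT
(7/8) * 150 = 131.25
(1/8) * 150 = 18.75
New EstRTT = 131.25 + 18.75 = 150 ms -> 150.00 ms (2 dp)

150.00


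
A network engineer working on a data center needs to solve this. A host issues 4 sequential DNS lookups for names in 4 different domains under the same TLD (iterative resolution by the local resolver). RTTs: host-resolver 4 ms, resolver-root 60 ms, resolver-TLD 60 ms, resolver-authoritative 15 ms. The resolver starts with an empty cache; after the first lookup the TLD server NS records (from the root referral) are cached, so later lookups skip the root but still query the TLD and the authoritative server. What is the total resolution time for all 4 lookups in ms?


Lookup 1 (cold cache): local + root + TLD + auth = 4 + 60 + 60 + 15 = 139 ms
Lookups 2..4 (TLD NS cached -> skip root; new domain -> still ask TLD and auth): local + TLD + auth = 4 + 60 + 15 = 79 ms each
Remaining 3 lookups: 3 * 79 = 237 ms
Total = 139 + 237 = 376 ms

376


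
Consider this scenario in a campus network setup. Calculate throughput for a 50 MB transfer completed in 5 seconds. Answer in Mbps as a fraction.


Given: file = 50 MB, time = 5 s
File in Mb = 50 * 8 = 400 Mb
Throughput = 400 / 5 Mbps
Throughput = 80 Mbps

80


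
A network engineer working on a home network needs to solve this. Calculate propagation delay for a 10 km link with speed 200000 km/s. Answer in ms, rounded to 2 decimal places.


Given: distance = 10 km, speed = 200000 km/s
Delay = distance / speed = 10 / 200000 seconds
Delay in ms = 10 * 1000 / 200000
Delay = 0.0500 ms
Rounded to 2 dp = 0.05 ms

0.05


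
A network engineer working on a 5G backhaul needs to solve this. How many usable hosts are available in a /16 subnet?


Given: subnet mask /16
Host bits = 32 - 16 = 16
Total addresses = 2^16 = 65536
Usable hosts = 65536 - 2 (network + broadcast) = 65534

65534


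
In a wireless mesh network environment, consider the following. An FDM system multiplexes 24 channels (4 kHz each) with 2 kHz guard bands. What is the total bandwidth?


Given: 24 channels, 4 kHz each, guard = 2 kHz
Channel bandwidth = 24 * 4 = 96 kHz
Guard bands = 23 gaps * 2 kHz = 46 kHz
Total = 96 + 46 = 142 kHz

142


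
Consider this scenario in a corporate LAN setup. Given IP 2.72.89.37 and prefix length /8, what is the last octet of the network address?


Given: IP = 2.72.89.37, prefix = /8
Subnet mask = 255.0.0.0
Last octet of IP: 37
Last octet of mask: 0
Network last octet = 37 AND 0 = 0

0


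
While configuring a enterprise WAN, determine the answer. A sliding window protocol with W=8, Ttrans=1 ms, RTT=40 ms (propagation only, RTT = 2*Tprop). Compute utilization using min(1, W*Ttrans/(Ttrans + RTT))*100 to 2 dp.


Given: W = 8, Ttrans = 1 ms, RTT = 40 ms (= 2 * Tprop, Tprop = 20 ms)
Cycle time = Ttrans + RTT = 1 + 40 = 41 ms (first packet sent until its ACK returns)
W * Ttrans = 8 * 1 = 8 ms of sending per cycle
W * Ttrans / (Ttrans + RTT) = 8 / 41 = 0.195122
U = min(1, 0.195122) = 0.195122
U% = 19.51%

19.51


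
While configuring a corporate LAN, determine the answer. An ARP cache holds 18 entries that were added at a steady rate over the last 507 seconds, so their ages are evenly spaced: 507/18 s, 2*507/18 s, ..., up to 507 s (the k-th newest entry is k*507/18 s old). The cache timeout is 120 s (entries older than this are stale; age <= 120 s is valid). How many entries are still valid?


Ages are k * 507/18 s for k = 1..18 (spacing = 28.1667 s).
Entry k is valid iff k * 507/18 <= 120 iff k <= 18 * 120 / 507 = 4.2604
n_valid = floor(4.2604) = 4
(n_stale = 18 - 4 = 14)

4


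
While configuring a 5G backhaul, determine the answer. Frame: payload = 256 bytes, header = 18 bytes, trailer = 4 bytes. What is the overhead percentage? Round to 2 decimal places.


Given: payload = 256 B, header = 18 B, trailer = 4 B
Overhead bytes = header + trailer = 18 + 4 = 22
Total frame = payload + overhead = 256 + 22 = 278
Overhead % = 22 / 278 * 100 = 7.9137% -> 7.91% (2 dp)

7.91


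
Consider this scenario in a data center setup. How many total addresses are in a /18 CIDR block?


Given: CIDR prefix /18
Host bits = 32 - 18 = 14
Total addresses = 2^14 = 16384

16384


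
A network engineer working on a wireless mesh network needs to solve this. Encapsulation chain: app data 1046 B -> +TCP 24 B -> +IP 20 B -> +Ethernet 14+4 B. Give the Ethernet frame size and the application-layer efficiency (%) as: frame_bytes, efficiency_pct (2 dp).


TCP segment = 1046 + 24 = 1070 B
IP packet = 1070 + 20 = 1090 B
Ethernet frame = 1090 + 14 + 4 = 1108 B
Efficiency = app / frame = 1046 / 1108 = 0.944043 = 94.4043% -> 94.40% (2 dp)

1108, 94.40


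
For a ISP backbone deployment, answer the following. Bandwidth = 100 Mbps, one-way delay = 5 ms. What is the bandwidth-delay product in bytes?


Given: bandwidth = 100 Mbps, delay = 5 ms
BDP in bits = 100 * 10^6 * 5 / 1000
BDP in bits = 500000
BDP in bytes = 500000 / 8 = 62500

62500


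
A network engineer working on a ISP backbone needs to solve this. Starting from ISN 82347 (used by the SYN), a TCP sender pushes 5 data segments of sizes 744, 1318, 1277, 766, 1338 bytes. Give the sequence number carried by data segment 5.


The SYN occupies sequence number ISN = 82347, so the first data byte is ISN + 1 = 82348.
SEQ of data segment i = (ISN + 1) + sum of payload sizes of segments 1..i-1.
Segment 1: SEQ = 82348, payload = 744 bytes
Segment 2: SEQ = 83092, payload = 1318 bytes
Segment 3: SEQ = 84410, payload = 1277 bytes
Segment 4: SEQ = 85687, payload = 766 bytes
Segment 5: SEQ = 86453, payload = 1338 bytes
SEQ of segment 5 = 82348 + 744 + 1318 + 1277 + 766 = 86453

86453


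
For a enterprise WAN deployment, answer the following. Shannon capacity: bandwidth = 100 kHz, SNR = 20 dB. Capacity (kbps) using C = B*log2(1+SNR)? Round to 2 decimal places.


Given: B = 100 kHz, SNR = 20 dB
SNR linear = 10^(20/10) = 100
1 + SNR = 101
log2(101) = 6.6582114828
C = 100 * 1000 * 6.6582114828 = 665821.1483 bps
C = 665.821148 kbps -> 665.82 kbps (2 dp)

665.82


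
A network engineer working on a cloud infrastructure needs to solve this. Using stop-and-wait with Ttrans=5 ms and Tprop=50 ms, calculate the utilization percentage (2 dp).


Given: Ttrans = 5 ms, Tprop = 50 ms
RTT = 2 * Tprop = 2 * 50 = 100 ms
U = Ttrans / (Ttrans + RTT)
U = 5 / (5 + 100)
U = 5 / 105 = 0.047619
U% = 4.76%

4.76


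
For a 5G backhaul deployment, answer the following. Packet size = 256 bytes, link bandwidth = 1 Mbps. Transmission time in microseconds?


Given: packet = 256 bytes, bandwidth = 1 Mbps
Packet in bits = 256 * 8 = 2048 bits
Bandwidth = 1 * 10^6 = 1000000 bps
Time = 2048 / 1000000 seconds
Time in us = 2048 * 10^6 / 1000000 = 2048

2048


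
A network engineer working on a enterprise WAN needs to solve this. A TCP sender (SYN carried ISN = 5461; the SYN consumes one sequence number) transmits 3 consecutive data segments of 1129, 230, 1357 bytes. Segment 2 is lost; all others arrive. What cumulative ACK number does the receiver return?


SYN uses sequence number 5461; first data byte = ISN + 1 = 5462.
Segment 1: SEQ = 5462, len = 1129 B, covers [5462, 6590]
Segment 2: SEQ = 6591, len = 230 B, covers [6591, 6820] [LOST]
Segment 3: SEQ = 6821, len = 1357 B, covers [6821, 8177]
In-order data received: bytes [5462, 6590] (segments 1..1).
Segment 2 missing -> gap begins at byte 6591; later segments buffered out of order.
Cumulative ACK = next expected in-order byte = 5462 + 1129 = 6591

6591


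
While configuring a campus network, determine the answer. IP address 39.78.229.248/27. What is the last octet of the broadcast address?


Given: IP = 39.78.229.248, prefix = /27
Host bits = 32 - 27 = 5
Network last octet = 248 AND mask = 224
Host part size = 2^5 - 1 = 31
Broadcast last octet = 224 OR 31 = 255

255


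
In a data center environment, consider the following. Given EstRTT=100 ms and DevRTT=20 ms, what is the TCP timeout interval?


Given: EstRTT = 100 ms, DevRTT = 20 ms
Timeout = EstRTT + 4 * DevRTT
4 * DevRTT = 4 * 20 = 80
Timeout = 100 + 80 = 180 ms

180


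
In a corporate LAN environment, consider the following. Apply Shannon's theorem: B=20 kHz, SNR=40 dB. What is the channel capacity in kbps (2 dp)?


Given: B = 20 kHz, SNR = 40 dB
SNR linear = 10^(40/10) = 10000
1 + SNR = 10001
log2(10001) = 13.2878566418
C = 20 * 1000 * 13.2878566418 = 265757.1328 bps
C = 265.757133 kbps -> 265.76 kbps (2 dp)

265.76


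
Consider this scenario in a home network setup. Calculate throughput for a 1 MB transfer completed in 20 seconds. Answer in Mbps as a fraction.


Given: file = 1 MB, time = 20 s
File in Mb = 1 * 8 = 8 Mb
Throughput = 8 / 20 Mbps
Throughput = 2/5 Mbps

2/5


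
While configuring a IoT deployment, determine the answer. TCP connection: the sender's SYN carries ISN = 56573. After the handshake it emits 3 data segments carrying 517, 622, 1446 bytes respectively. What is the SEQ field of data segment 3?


The SYN occupies sequence number ISN = 56573, so the first data byte is ISN + 1 = 56574.
SEQ of data segment i = (ISN + 1) + sum of payload sizes of segments 1..i-1.
Segment 1: SEQ = 56574, payload = 517 bytes
Segment 2: SEQ = 57091, payload = 622 bytes
Segment 3: SEQ = 57713, payload = 1446 bytes
SEQ of segment 3 = 56574 + 517 + 622 = 57713

57713


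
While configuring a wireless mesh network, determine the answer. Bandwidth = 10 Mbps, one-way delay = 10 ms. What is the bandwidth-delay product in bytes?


Given: bandwidth = 10 Mbps, delay = 10 ms
BDP in bits = 10 * 10^6 * 10 / 1000
BDP in bits = 100000
BDP in bytes = 100000 / 8 = 12500

12500


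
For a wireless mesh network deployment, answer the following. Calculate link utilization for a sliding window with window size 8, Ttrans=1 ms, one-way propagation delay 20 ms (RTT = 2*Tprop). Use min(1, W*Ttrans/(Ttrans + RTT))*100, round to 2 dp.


Given: W = 8, Ttrans = 1 ms, RTT = 40 ms (= 2 * Tprop, Tprop = 20 ms)
Cycle time = Ttrans + RTT = 1 + 40 = 41 ms (first packet sent until its ACK returns)
W * Ttrans = 8 * 1 = 8 ms of sending per cycle
W * Ttrans / (Ttrans + RTT) = 8 / 41 = 0.195122
U = min(1, 0.195122) = 0.195122
U% = 19.51%

19.51


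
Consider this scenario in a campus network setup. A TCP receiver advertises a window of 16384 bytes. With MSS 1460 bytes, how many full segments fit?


Given: RWND = 16384 bytes, MSS = 1460 bytes
Full segments = floor(RWND / MSS)
Full segments = floor(16384 / 1460)
Full segments = floor(11.2219) = 11

11


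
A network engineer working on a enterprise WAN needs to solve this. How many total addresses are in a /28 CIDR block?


Given: CIDR prefix /28
Host bits = 32 - 28 = 4
Total addresses = 2^4 = 16

16


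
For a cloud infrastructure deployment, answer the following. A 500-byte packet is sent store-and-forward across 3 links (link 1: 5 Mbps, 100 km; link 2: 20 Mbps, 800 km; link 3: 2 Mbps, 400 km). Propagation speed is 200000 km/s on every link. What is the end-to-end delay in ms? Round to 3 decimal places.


Packet = 500 bytes = 4000 bits. Store-and-forward: sum (t_trans + t_prop) per link.
Link 1: t_trans = 4000/(5*10^6) s = 0.8000 ms; t_prop = 100/200000 s = 0.5000 ms; subtotal = 1.3000 ms
Link 2: t_trans = 4000/(20*10^6) s = 0.2000 ms; t_prop = 800/200000 s = 4.0000 ms; subtotal = 4.2000 ms
Link 3: t_trans = 4000/(2*10^6) s = 2.0000 ms; t_prop = 400/200000 s = 2.0000 ms; subtotal = 4.0000 ms
End-to-end = 1.3000 + 4.2000 + 4.0000 = 9.5000 ms -> 9.500 ms (3 dp)

9.500


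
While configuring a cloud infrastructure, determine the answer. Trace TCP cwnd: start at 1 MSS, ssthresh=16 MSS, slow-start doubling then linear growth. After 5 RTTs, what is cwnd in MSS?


RTT 0: cwnd = 1 MSS (initial)
RTT 1: cwnd = 2 MSS (slow start, doubled)
RTT 2: cwnd = 4 MSS (slow start, doubled)
RTT 3: cwnd = 8 MSS (slow start, doubled)
RTT 4: cwnd = 16 MSS (slow start, doubled)
RTT 5: cwnd = 17 MSS (congestion avoidance, +1)

17


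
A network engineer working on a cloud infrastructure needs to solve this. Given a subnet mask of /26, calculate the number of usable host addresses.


Given: subnet mask /26
Host bits = 32 - 26 = 6
Total addresses = 2^6 = 64
Usable hosts = 64 - 2 (network + broadcast) = 62

62


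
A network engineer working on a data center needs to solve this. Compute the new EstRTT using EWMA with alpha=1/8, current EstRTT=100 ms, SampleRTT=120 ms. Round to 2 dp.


Given: EstRTT = 100 ms, SampleRTT = 120 ms, alpha = 1/8
New EstRTT = (1 - alpha) * EstRTT + alpha * SampleRTT
(7/8) * 100 = 87.5
(1/8) * 120 = 15
New EstRTT = 87.5 + 15 = 102.5 ms -> 102.50 ms (2 dp)

102.50


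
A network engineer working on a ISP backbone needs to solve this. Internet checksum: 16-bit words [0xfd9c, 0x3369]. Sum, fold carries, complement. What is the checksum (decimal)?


Given words: [0xfd9c, 0x3369]
Step 1: Sum all words
Raw sum = 64924 + 13161 = 78085
Step 2: Fold carry: (12549 + 1) = 12550
One's complement = ~12550 & 0xFFFF = 52985

52985


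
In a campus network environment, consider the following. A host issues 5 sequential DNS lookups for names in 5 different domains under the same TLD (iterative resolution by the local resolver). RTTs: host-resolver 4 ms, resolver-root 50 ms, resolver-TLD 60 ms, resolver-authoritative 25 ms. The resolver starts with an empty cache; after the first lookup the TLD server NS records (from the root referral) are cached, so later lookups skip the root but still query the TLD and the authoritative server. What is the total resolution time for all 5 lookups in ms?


Lookup 1 (cold cache): local + root + TLD + auth = 4 + 50 + 60 + 25 = 139 ms
Lookups 2..5 (TLD NS cached -> skip root; new domain -> still ask TLD and auth): local + TLD + auth = 4 + 60 + 25 = 89 ms each
Remaining 4 lookups: 4 * 89 = 356 ms
Total = 139 + 356 = 495 ms

495


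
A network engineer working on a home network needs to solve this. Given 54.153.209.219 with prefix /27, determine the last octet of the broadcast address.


Given: IP = 54.153.209.219, prefix = /27
Host bits = 32 - 27 = 5
Network last octet = 219 AND mask = 192
Host part size = 2^5 - 1 = 31
Broadcast last octet = 192 OR 31 = 223

223


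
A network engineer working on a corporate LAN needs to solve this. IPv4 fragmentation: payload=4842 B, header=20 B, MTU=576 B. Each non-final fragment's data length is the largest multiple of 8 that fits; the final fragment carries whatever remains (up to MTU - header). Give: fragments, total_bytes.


Max data per non-final fragment = floor((MTU - header)/8)*8 = floor((576 - 20)/8)*8 = floor(556/8)*8 = 552 B
Final fragment needs no 8-byte alignment: it can carry up to MTU - header = 556 B
Non-final fragments needed = ceil((payload - 556) / 552) = ceil(4286/552) = ceil(7.7645) = 8
Number of fragments = 8 + 1 = 9
Fragment sizes (data): 8 * 552 B + 426 B (last, 426 <= 556 OK)
Total bytes sent = payload + n_frags * header = 4842 + 9*20 = 4842 + 180 = 5022 B

9, 5022


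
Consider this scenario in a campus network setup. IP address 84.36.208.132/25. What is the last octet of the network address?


Given: IP = 84.36.208.132, prefix = /25
Subnet mask = 255.255.255.128
Last octet of IP: 132
Last octet of mask: 128
Network last octet = 132 AND 128 = 128

128


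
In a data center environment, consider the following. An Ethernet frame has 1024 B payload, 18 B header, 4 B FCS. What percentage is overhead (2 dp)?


Given: payload = 1024 B, header = 18 B, trailer = 4 B
Overhead bytes = header + trailer = 18 + 4 = 22
Total frame = payload + overhead = 1024 + 22 = 1046
Overhead % = 22 / 1046 * 100 = 2.1033% -> 2.10% (2 dp)

2.10


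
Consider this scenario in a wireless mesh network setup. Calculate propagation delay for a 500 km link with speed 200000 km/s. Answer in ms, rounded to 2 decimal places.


Given: distance = 500 km, speed = 200000 km/s
Delay = distance / speed = 500 / 200000 seconds
Delay in ms = 500 * 1000 / 200000
Delay = 2.5000 ms
Rounded to 2 dp = 2.50 ms

2.50


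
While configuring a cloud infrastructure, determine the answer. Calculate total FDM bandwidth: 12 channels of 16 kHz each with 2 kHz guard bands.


Given: 12 channels, 16 kHz each, guard = 2 kHz
Channel bandwidth = 12 * 16 = 192 kHz
Guard bands = 11 gaps * 2 kHz = 22 kHz
Total = 192 + 22 = 214 kHz

214


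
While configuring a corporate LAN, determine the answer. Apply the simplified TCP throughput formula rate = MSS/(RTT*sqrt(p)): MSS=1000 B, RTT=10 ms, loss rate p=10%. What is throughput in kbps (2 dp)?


Given: MSS = 1000 bytes, RTT = 10 ms, loss = 10%
RTT in seconds = 10 / 1000 = 0.01
Loss rate = 10% = 0.1
sqrt(loss) = sqrt(0.1) = 0.316227766017
Throughput (bytes/s) = 1000 / (0.01 * 0.316227766017) = 316227.7660
Throughput (kbps) = 316227.7660 * 8 / 1000 = 2529.822128 -> 2529.82 kbps (2 dp)

2529.82


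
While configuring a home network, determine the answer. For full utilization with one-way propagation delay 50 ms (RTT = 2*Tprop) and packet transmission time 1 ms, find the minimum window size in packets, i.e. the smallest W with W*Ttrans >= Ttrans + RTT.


Given: Ttrans = 1 ms, RTT = 100 ms (= 2 * Tprop, Tprop = 50 ms)
Time until first ACK returns = Ttrans + RTT = 1 + 100 = 101 ms
Need W * Ttrans >= Ttrans + RTT  ->  W >= (Ttrans + RTT) / Ttrans
(Ttrans + RTT) / Ttrans = 101 / 1 = 101
W_min = ceil(101) = 101

101


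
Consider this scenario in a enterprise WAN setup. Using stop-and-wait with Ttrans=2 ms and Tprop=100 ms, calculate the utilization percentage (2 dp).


Given: Ttrans = 2 ms, Tprop = 100 ms
RTT = 2 * Tprop = 2 * 100 = 200 ms
U = Ttrans / (Ttrans + RTT)
U = 2 / (2 + 200)
U = 2 / 202 = 0.009901
U% = 0.99%

0.99


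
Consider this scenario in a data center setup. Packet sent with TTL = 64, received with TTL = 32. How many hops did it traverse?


Given: initial TTL = 64, received TTL = 32
Hops = initial TTL - received TTL
Hops = 64 - 32 = 32

32


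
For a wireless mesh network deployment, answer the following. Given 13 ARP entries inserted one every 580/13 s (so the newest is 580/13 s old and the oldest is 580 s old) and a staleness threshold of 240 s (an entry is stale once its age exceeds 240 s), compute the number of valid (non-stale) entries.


Ages are k * 580/13 s for k = 1..13 (spacing = 44.6154 s).
Entry k is valid iff k * 580/13 <= 240 iff k <= 13 * 240 / 580 = 5.3793
n_valid = floor(5.3793) = 5
(n_stale = 13 - 5 = 8)

5


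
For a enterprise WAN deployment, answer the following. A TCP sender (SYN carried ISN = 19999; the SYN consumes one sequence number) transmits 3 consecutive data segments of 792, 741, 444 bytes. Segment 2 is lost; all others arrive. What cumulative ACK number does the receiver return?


SYN uses sequence number 19999; first data byte = ISN + 1 = 20000.
Segment 1: SEQ = 20000, len = 792 B, covers [20000, 20791]
Segment 2: SEQ = 20792, len = 741 B, covers [20792, 21532] [LOST]
Segment 3: SEQ = 21533, len = 444 B, covers [21533, 21976]
In-order data received: bytes [20000, 20791] (segments 1..1).
Segment 2 missing -> gap begins at byte 20792; later segments buffered out of order.
Cumulative ACK = next expected in-order byte = 20000 + 792 = 20792

20792
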